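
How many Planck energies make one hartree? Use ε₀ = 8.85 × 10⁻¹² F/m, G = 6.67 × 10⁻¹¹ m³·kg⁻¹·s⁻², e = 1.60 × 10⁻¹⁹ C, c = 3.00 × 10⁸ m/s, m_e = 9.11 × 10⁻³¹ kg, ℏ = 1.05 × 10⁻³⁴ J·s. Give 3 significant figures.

2.24 × 10⁻²⁷

hartree: E_h = m_e e⁴/(4πε₀ℏ)² = 4.38 × 10⁻¹⁸ J
Planck energy: E_P = √(ℏc⁵/G) = 1.96 × 10⁹ J
ratio = 4.38 × 10⁻¹⁸ / 1.96 × 10⁹ = 2.24 × 10⁻²⁷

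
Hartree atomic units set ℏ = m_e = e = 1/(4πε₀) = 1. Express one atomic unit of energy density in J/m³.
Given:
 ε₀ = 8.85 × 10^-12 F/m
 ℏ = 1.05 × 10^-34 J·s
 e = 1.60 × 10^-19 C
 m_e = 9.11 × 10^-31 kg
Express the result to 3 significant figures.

The unique combination of the constants set to 1 with dimensions of energy density is u_au = E_h/a₀³ = m_e⁴e¹⁰/((4πε₀)⁵ℏ⁸).
E_h = 4.38 × 10^-18 J
a₀ = 5.26 × 10^-11 m
E_h/a₀³ = 3.01 × 10^13 J/m³

3.01 × 10^13 J/m³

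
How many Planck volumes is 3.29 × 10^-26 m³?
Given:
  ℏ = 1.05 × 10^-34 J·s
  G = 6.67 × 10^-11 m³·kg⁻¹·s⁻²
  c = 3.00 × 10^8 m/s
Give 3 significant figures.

7.88 × 10^78

Planck volume: V_P = (ℏG/c³)^(3/2) = 4.18 × 10^-105 m³.
3.29 × 10^-26 / 4.18 × 10^-105 = 7.88 × 10^78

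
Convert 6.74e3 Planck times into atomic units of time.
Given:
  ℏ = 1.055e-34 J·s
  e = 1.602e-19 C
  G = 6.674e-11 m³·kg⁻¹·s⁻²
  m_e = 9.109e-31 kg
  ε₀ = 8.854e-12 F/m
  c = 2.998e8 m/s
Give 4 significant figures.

Planck time: t_P = √(ℏG/c⁵) = 5.392e-44 s
atomic unit of time: τ_au = (4πε₀)²ℏ³/(m_e e⁴) = 2.423e-17 s
6.74e3 × 5.392e-44 / 2.423e-17 = 1.500e-23

1.500e-23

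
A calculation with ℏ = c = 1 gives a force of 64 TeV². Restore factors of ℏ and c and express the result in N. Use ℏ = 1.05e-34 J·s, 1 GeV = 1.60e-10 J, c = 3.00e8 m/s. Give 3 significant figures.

5.20e13 N

Force is [E]/[L] = [E]²/(ℏc); restore (ℏc)⁻¹.
1 GeV² → 1/(ℏc) × (1 GeV in J)² = 8.13e5 N.
Convert the energy scale: 64 TeV² = 6.40e7 GeV².
Result: 6.40e7 × 8.13e5 = 5.20e13 N.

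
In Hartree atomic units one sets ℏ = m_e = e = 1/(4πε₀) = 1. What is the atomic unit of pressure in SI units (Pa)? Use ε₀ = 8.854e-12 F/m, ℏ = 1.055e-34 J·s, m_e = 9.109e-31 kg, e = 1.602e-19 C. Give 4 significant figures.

2.929e13 Pa

P_au = E_h/a₀³ = m_e⁴e¹⁰/((4πε₀)⁵ℏ⁸)
E_h = 4.354e-18 J
a₀ = 5.297e-11 m
E_h/a₀³ = 2.929e13 Pa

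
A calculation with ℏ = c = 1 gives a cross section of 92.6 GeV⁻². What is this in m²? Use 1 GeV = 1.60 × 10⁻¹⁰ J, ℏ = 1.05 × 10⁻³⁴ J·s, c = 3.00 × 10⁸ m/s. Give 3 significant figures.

Area is [L]² = [E]⁻²·(ℏc)²; restore (ℏc)².
1 GeV⁻² → (ℏc)² × (1 GeV in J)⁻² = 3.88 × 10⁻³² m².
Result: 92.6 × 3.88 × 10⁻³² = 3.59 × 10⁻³⁰ m².

3.59 × 10⁻³⁰ m²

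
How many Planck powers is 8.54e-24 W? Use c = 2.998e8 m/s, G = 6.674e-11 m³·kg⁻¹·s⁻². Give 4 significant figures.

2.353e-76

Planck power: P_P = c⁵/G = 3.629e52 W.
8.54e-24 / 3.629e52 = 2.353e-76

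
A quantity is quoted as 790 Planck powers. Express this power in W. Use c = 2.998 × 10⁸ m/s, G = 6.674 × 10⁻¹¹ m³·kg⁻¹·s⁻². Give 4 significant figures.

One Planck power: P_P = c⁵/G = 3.629 × 10⁵² W.
790 × 3.629 × 10⁵² W = 2.867 × 10⁵⁵ W

2.867 × 10⁵⁵ W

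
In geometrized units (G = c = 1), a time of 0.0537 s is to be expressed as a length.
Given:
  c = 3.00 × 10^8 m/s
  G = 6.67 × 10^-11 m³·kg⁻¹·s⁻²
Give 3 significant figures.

1.61 × 10^7 m

Time → length via c.
0.0537 s × (c) = 1.61 × 10^7 m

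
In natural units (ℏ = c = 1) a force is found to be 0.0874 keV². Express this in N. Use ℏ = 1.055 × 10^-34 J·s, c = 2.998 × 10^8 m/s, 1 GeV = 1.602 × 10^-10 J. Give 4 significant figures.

7.092 × 10^-8 N

Force is [E]/[L] = [E]²/(ℏc); restore (ℏc)⁻¹.
1 GeV² → 1/(ℏc) × (1 GeV in J)² = 8.114 × 10^5 N.
Convert the energy scale: 0.0874 keV² = 8.74 × 10^-14 GeV².
Result: 8.74 × 10^-14 × 8.114 × 10^5 = 7.092 × 10^-8 N.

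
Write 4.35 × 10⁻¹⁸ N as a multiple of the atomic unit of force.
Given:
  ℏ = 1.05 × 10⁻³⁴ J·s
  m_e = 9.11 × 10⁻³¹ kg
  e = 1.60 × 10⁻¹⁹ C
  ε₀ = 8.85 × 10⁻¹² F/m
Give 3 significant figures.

atomic unit of force: F_au = E_h/a₀ = m_e²e⁶/((4πε₀)³ℏ⁴) = 8.33 × 10⁻⁸ N.
4.35 × 10⁻¹⁸ / 8.33 × 10⁻⁸ = 5.22 × 10⁻¹¹

5.22 × 10⁻¹¹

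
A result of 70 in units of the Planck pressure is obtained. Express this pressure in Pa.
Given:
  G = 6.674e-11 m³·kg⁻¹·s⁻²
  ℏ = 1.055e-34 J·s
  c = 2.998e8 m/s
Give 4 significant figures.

One Planck pressure: p_P = c⁷/(ℏG²) = 4.632e113 Pa.
70 × 4.632e113 Pa = 3.243e115 Pa

3.243e115 Pa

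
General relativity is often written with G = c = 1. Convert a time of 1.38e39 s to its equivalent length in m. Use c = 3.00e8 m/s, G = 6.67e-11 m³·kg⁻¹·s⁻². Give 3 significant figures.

4.14e47 m

Time → length via c.
1.38e39 s × (c) = 4.14e47 m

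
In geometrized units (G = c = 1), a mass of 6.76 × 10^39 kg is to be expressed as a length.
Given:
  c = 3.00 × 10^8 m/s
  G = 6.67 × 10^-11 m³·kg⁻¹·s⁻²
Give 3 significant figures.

5.01 × 10^12 m

In G = c = 1 units mass has dimensions of length; the conversion factor is G/c².
6.76 × 10^39 kg × (G/c²) = 5.01 × 10^12 m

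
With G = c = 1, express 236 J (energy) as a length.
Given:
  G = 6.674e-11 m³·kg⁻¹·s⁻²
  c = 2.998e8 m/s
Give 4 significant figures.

1.950e-42 m

Energy → length via G/c⁴.
236 J × (G/c⁴) = 1.950e-42 m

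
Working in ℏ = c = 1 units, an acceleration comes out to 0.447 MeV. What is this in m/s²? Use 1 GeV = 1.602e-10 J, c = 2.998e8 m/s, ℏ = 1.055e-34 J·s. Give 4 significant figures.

2.035e29 m/s²

Acceleration is [L]/[T]² = c·[E]/ℏ.
1 GeV → c/ℏ × (1 GeV in J) = 4.552e32 m/s².
Convert the energy scale: 0.447 MeV = 4.47e-4 GeV.
Result: 4.47e-4 × 4.552e32 = 2.035e29 m/s².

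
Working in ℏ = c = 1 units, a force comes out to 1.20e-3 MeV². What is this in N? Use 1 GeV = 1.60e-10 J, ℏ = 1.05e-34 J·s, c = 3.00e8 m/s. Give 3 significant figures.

9.75e-4 N

Force is [E]/[L] = [E]²/(ℏc); restore (ℏc)⁻¹.
1 GeV² → 1/(ℏc) × (1 GeV in J)² = 8.13e5 N.
Convert the energy scale: 1.20e-3 MeV² = 1.20e-9 GeV².
Result: 1.20e-9 × 8.13e5 = 9.75e-4 N.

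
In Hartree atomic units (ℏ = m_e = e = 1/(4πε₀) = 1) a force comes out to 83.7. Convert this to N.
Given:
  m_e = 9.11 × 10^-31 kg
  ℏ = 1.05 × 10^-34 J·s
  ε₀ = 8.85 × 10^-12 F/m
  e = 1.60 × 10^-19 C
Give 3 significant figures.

One atomic unit of force: F_au = E_h/a₀ = m_e²e⁶/((4πε₀)³ℏ⁴) = 8.33 × 10^-8 N.
83.7 × 8.33 × 10^-8 N = 6.97 × 10^-6 N

6.97 × 10^-6 N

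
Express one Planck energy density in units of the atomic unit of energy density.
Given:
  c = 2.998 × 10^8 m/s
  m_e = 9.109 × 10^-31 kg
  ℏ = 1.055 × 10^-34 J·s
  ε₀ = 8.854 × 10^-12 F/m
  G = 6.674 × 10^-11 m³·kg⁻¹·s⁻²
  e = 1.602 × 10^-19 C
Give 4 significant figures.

1.581 × 10^100

Planck energy density: u_P = c⁷/(ℏG²) = 4.632 × 10^113 J/m³
atomic unit of energy density: u_au = E_h/a₀³ = m_e⁴e¹⁰/((4πε₀)⁵ℏ⁸) = 2.929 × 10^13 J/m³
ratio = 4.632 × 10^113 / 2.929 × 10^13 = 1.581 × 10^100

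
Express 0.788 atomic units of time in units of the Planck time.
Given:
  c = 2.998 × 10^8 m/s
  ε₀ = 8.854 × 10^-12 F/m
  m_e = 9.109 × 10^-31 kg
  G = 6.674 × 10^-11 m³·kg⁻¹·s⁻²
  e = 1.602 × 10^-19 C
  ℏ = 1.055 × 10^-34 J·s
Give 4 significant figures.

3.541 × 10^26

atomic unit of time: τ_au = (4πε₀)²ℏ³/(m_e e⁴) = 2.423 × 10^-17 s
Planck time: t_P = √(ℏG/c⁵) = 5.392 × 10^-44 s
0.788 × 2.423 × 10^-17 / 5.392 × 10^-44 = 3.541 × 10^26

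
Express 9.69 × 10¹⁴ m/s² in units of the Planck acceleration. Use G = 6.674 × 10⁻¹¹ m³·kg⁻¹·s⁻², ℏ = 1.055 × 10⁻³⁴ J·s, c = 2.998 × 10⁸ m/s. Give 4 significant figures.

Planck acceleration: a_P = √(c⁷/(ℏG)) = 5.560 × 10⁵¹ m/s².
9.69 × 10¹⁴ / 5.560 × 10⁵¹ = 1.743 × 10⁻³⁷

1.743 × 10⁻³⁷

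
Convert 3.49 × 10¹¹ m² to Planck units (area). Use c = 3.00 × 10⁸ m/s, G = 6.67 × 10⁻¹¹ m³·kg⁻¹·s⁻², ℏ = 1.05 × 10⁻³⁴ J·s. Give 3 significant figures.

Planck area: A_P = ℏG/c³ = 2.59 × 10⁻⁷⁰ m².
3.49 × 10¹¹ / 2.59 × 10⁻⁷⁰ = 1.35 × 10⁸¹

1.35 × 10⁸¹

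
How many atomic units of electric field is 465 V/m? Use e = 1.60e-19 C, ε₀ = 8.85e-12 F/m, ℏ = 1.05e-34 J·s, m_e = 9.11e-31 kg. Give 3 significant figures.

8.93e-10

atomic unit of electric field: E_au = E_h/(e a₀) = m_e²e⁵/((4πε₀)³ℏ⁴) = 5.20e11 V/m.
465 / 5.20e11 = 8.93e-10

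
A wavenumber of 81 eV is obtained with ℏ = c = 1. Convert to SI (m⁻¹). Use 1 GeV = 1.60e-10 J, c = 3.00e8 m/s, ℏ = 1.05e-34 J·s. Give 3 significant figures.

4.11e8 m⁻¹

Inverse length is [E]/(ℏc).
1 GeV → 1/(ℏc) × (1 GeV in J) = 5.08e15 m⁻¹.
Convert the energy scale: 81 eV = 8.10e-8 GeV.
Result: 8.10e-8 × 5.08e15 = 4.11e8 m⁻¹.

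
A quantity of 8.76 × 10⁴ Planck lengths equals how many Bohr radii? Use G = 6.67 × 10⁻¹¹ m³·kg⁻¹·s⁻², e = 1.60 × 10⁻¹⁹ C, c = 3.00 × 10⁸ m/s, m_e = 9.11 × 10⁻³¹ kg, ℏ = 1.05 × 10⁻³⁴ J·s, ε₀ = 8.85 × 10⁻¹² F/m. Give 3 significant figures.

2.68 × 10⁻²⁰

Planck length: ℓ_P = √(ℏG/c³) = 1.61 × 10⁻³⁵ m
Bohr radius: a₀ = 4πε₀ℏ²/(m_e e²) = 5.26 × 10⁻¹¹ m
8.76 × 10⁴ × 1.61 × 10⁻³⁵ / 5.26 × 10⁻¹¹ = 2.68 × 10⁻²⁰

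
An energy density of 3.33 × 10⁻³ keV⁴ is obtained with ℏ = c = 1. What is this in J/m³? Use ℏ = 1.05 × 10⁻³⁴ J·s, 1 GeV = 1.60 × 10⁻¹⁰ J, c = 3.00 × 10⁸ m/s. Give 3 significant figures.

6.98 × 10¹⁰ J/m³

[E]/[L]³ = [E]⁴/(ℏc)³; restore (ℏc)⁻³.
1 GeV⁴ → 1/(ℏc)³ × (1 GeV in J)⁴ = 2.10 × 10³⁷ J/m³.
Convert the energy scale: 3.33 × 10⁻³ keV⁴ = 3.33 × 10⁻²⁷ GeV⁴.
Result: 3.33 × 10⁻²⁷ × 2.10 × 10³⁷ = 6.98 × 10¹⁰ J/m³.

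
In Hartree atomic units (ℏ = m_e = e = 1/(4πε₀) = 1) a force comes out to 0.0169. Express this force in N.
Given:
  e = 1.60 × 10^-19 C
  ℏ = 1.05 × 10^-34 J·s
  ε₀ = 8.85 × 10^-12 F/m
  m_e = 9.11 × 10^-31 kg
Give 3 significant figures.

One atomic unit of force: F_au = E_h/a₀ = m_e²e⁶/((4πε₀)³ℏ⁴) = 8.33 × 10^-8 N.
0.0169 × 8.33 × 10^-8 N = 1.41 × 10^-9 N

1.41 × 10^-9 N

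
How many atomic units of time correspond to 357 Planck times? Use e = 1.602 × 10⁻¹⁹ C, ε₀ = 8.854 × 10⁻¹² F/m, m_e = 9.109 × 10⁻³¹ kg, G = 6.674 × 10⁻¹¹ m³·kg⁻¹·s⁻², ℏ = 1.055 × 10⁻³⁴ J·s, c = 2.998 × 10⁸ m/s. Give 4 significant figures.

Planck time: t_P = √(ℏG/c⁵) = 5.392 × 10⁻⁴⁴ s
atomic unit of time: τ_au = (4πε₀)²ℏ³/(m_e e⁴) = 2.423 × 10⁻¹⁷ s
357 × 5.392 × 10⁻⁴⁴ / 2.423 × 10⁻¹⁷ = 7.945 × 10⁻²⁵

7.945 × 10⁻²⁵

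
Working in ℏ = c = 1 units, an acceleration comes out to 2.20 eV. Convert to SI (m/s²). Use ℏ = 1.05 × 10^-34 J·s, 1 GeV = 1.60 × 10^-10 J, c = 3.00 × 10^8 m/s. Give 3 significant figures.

Acceleration is [L]/[T]² = c·[E]/ℏ.
1 GeV → c/ℏ × (1 GeV in J) = 4.57 × 10^32 m/s².
Convert the energy scale: 2.20 eV = 2.20 × 10^-9 GeV.
Result: 2.20 × 10^-9 × 4.57 × 10^32 = 1.01 × 10^24 m/s².

1.01 × 10^24 m/s²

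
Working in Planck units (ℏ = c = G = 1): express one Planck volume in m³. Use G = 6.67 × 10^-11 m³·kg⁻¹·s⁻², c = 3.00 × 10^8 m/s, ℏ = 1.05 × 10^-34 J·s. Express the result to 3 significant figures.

4.18 × 10^-105 m³

Dimensional analysis gives V_P = (ℏG/c³)^(3/2).
  = √(1.75 × 10^-209)
  = 4.18 × 10^-105 m³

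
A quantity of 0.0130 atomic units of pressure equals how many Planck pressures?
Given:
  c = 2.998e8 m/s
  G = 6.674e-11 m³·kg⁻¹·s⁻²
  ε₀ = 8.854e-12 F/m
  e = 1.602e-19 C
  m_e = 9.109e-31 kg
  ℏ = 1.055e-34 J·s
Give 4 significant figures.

8.220e-103

atomic unit of pressure: P_au = E_h/a₀³ = m_e⁴e¹⁰/((4πε₀)⁵ℏ⁸) = 2.929e13 Pa
Planck pressure: p_P = c⁷/(ℏG²) = 4.632e113 Pa
0.0130 × 2.929e13 / 4.632e113 = 8.220e-103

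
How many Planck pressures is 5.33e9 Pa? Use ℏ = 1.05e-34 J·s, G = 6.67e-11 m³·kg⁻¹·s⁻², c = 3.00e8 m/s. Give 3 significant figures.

Planck pressure: p_P = c⁷/(ℏG²) = 4.68e113 Pa.
5.33e9 / 4.68e113 = 1.14e-104

1.14e-104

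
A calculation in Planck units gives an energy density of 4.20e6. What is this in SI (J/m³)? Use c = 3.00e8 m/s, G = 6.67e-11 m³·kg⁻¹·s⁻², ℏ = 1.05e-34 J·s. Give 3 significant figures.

1.97e120 J/m³

One Planck energy density: u_P = c⁷/(ℏG²) = 4.68e113 J/m³.
4.20e6 × 4.68e113 J/m³ = 1.97e120 J/m³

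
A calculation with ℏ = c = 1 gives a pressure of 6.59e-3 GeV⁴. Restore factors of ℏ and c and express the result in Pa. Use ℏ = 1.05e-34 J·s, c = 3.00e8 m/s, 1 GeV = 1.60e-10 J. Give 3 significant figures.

1.38e35 Pa

Pressure is [E]/[L]³ = [E]⁴/(ℏc)³.
1 GeV⁴ → 1/(ℏc)³ × (1 GeV in J)⁴ = 2.10e37 Pa.
Result: 6.59e-3 × 2.10e37 = 1.38e35 Pa.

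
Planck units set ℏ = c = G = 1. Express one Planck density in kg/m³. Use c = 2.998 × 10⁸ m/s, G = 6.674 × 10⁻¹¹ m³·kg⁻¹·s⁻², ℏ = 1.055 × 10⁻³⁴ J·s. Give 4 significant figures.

The unique combination of the constants set to 1 with dimensions of density is ρ_P = c⁵/(ℏG²).
  = 2.422 × 10⁴² / 4.699 × 10⁻⁵⁵
  = 5.154 × 10⁹⁶ kg/m³

5.154 × 10⁹⁶ kg/m³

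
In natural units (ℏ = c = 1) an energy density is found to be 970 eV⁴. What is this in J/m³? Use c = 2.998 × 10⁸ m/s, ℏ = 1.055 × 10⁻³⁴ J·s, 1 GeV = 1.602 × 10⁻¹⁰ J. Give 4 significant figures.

[E]/[L]³ = [E]⁴/(ℏc)³; restore (ℏc)⁻³.
1 GeV⁴ → 1/(ℏc)³ × (1 GeV in J)⁴ = 2.082 × 10³⁷ J/m³.
Convert the energy scale: 970 eV⁴ = 9.70 × 10⁻³⁴ GeV⁴.
Result: 9.70 × 10⁻³⁴ × 2.082 × 10³⁷ = 2.019 × 10⁴ J/m³.

2.019 × 10⁴ J/m³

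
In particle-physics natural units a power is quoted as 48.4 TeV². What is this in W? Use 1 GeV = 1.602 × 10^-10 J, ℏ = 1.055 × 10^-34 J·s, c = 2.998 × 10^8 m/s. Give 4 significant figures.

1.177 × 10^22 W

Power is [E]/[T] = [E]²/ℏ.
1 GeV² → 1/ℏ × (1 GeV in J)² = 2.433 × 10^14 W.
Convert the energy scale: 48.4 TeV² = 4.84 × 10^7 GeV².
Result: 4.84 × 10^7 × 2.433 × 10^14 = 1.177 × 10^22 W.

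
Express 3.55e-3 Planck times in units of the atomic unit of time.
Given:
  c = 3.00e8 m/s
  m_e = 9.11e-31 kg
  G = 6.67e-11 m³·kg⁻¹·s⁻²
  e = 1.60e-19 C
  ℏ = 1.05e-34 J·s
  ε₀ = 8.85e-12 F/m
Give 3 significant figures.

Planck time: t_P = √(ℏG/c⁵) = 5.37e-44 s
atomic unit of time: τ_au = (4πε₀)²ℏ³/(m_e e⁴) = 2.40e-17 s
3.55e-3 × 5.37e-44 / 2.40e-17 = 7.95e-30

7.95e-30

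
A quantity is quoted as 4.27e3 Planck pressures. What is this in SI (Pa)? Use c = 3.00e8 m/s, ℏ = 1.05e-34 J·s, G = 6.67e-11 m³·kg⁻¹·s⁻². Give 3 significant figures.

One Planck pressure: p_P = c⁷/(ℏG²) = 4.68e113 Pa.
4.27e3 × 4.68e113 Pa = 2.00e117 Pa

2.00e117 Pa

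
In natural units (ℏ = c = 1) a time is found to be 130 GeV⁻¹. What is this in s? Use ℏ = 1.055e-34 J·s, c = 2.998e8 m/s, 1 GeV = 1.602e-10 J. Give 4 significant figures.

A time is [E]⁻¹ in ℏ=c=1; restore one factor of ℏ.
1 GeV⁻¹ → ℏ × (1 GeV in J)⁻¹ = 6.586e-25 s.
Result: 130 × 6.586e-25 = 8.561e-23 s.

8.561e-23 s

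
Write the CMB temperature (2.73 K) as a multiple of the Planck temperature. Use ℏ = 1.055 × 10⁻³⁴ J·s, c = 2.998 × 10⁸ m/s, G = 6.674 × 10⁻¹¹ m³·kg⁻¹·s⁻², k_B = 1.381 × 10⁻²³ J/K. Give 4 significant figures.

Planck temperature: T_P = √(ℏc⁵/G) / k_B = 1.417 × 10³² K.
2.73 / 1.417 × 10³² = 1.927 × 10⁻³²

1.927 × 10⁻³²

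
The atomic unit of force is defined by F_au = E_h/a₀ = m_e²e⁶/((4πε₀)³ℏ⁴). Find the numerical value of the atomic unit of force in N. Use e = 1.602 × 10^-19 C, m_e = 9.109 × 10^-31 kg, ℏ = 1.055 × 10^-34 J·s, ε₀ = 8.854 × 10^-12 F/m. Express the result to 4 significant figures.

8.220 × 10^-8 N

F_au = E_h/a₀ = m_e²e⁶/((4πε₀)³ℏ⁴)
E_h = 4.354 × 10^-18 J
a₀ = 5.297 × 10^-11 m
E_h/a₀ = 8.220 × 10^-8 N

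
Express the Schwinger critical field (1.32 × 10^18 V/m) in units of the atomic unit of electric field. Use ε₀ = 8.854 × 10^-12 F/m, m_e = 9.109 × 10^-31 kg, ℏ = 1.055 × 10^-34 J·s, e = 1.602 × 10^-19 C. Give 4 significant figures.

2.573 × 10^6

atomic unit of electric field: E_au = E_h/(e a₀) = m_e²e⁵/((4πε₀)³ℏ⁴) = 5.131 × 10^11 V/m.
1.32 × 10^18 / 5.131 × 10^11 = 2.573 × 10^6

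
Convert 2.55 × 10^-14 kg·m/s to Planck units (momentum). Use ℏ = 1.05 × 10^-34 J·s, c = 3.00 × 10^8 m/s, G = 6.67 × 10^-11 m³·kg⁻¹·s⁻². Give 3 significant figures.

3.91 × 10^-15

Planck momentum: p_P = √(ℏc³/G) = 6.52 kg·m/s.
2.55 × 10^-14 / 6.52 = 3.91 × 10^-15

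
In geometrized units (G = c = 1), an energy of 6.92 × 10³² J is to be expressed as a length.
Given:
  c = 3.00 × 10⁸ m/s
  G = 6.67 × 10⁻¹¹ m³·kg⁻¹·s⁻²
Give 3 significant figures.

Energy → length via G/c⁴.
6.92 × 10³² J × (G/c⁴) = 5.70 × 10⁻¹² m

5.70 × 10⁻¹² m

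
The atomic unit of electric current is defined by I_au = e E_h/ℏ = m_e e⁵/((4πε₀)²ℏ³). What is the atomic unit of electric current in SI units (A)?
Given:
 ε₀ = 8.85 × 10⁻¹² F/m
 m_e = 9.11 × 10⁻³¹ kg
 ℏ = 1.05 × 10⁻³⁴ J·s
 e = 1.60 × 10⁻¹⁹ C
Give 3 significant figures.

I_au = e E_h/ℏ = m_e e⁵/((4πε₀)²ℏ³)
E_h = 4.38 × 10⁻¹⁸ J
e·E_h/ℏ = 6.67 × 10⁻³ A

6.67 × 10⁻³ A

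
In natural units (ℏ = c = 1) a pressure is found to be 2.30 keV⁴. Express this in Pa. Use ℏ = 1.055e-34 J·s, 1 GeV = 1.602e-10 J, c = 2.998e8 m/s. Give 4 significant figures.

4.788e13 Pa

Pressure is [E]/[L]³ = [E]⁴/(ℏc)³.
1 GeV⁴ → 1/(ℏc)³ × (1 GeV in J)⁴ = 2.082e37 Pa.
Convert the energy scale: 2.30 keV⁴ = 2.30e-24 GeV⁴.
Result: 2.30e-24 × 2.082e37 = 4.788e13 Pa.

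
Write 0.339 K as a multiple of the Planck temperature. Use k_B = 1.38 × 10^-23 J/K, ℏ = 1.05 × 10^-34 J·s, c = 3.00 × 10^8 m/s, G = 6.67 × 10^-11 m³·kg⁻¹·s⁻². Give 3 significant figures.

2.39 × 10^-33

Planck temperature: T_P = √(ℏc⁵/G) / k_B = 1.42 × 10^32 K.
0.339 / 1.42 × 10^32 = 2.39 × 10^-33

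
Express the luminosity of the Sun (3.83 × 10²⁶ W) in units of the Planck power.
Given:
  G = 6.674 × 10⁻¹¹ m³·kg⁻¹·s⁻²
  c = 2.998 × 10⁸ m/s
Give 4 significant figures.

1.055 × 10⁻²⁶

Planck power: P_P = c⁵/G = 3.629 × 10⁵² W.
3.83 × 10²⁶ / 3.629 × 10⁵² = 1.055 × 10⁻²⁶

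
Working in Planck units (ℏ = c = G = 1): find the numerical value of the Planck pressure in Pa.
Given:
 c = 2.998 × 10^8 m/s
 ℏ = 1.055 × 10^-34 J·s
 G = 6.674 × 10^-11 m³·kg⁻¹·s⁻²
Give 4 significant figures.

4.632 × 10^113 Pa

From ℏ = c = G = 1 the pressure scale is p_P = c⁷/(ℏG²).
  = 2.177 × 10^59 / 4.699 × 10^-55
  = 4.632 × 10^113 Pa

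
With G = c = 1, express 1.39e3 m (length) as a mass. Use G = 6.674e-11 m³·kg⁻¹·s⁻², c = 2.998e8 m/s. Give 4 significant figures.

Length → mass via c²/G.
1.39e3 m × (c²/G) = 1.872e30 kg

1.872e30 kg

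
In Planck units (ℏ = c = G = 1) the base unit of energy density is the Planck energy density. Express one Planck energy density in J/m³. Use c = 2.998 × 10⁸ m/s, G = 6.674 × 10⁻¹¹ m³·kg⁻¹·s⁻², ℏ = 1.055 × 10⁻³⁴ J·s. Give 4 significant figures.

u_P = c⁷/(ℏG²)
  = 2.177 × 10⁵⁹ / 4.699 × 10⁻⁵⁵
  = 4.632 × 10¹¹³ J/m³

4.632 × 10¹¹³ J/m³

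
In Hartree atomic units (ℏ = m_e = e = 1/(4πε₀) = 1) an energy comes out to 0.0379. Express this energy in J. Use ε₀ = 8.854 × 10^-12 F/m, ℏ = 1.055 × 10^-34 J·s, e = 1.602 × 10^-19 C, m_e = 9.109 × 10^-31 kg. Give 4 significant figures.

1.650 × 10^-19 J

One hartree: E_h = m_e e⁴/(4πε₀ℏ)² = 4.354 × 10^-18 J.
0.0379 × 4.354 × 10^-18 J = 1.650 × 10^-19 J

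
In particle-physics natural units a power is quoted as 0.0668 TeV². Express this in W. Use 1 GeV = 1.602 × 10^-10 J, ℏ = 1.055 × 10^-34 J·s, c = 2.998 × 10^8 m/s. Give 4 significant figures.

1.625 × 10^19 W

Power is [E]/[T] = [E]²/ℏ.
1 GeV² → 1/ℏ × (1 GeV in J)² = 2.433 × 10^14 W.
Convert the energy scale: 0.0668 TeV² = 6.68 × 10^4 GeV².
Result: 6.68 × 10^4 × 2.433 × 10^14 = 1.625 × 10^19 W.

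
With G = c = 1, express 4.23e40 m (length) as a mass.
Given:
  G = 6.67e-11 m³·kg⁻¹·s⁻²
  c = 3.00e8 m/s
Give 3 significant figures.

5.71e67 kg

Length → mass via c²/G.
4.23e40 m × (c²/G) = 5.71e67 kg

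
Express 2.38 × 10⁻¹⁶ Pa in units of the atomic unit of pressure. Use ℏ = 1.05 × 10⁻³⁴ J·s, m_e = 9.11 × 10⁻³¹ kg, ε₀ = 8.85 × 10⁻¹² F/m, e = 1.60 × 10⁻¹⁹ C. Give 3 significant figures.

atomic unit of pressure: P_au = E_h/a₀³ = m_e⁴e¹⁰/((4πε₀)⁵ℏ⁸) = 3.01 × 10¹³ Pa.
2.38 × 10⁻¹⁶ / 3.01 × 10¹³ = 7.90 × 10⁻³⁰

7.90 × 10⁻³⁰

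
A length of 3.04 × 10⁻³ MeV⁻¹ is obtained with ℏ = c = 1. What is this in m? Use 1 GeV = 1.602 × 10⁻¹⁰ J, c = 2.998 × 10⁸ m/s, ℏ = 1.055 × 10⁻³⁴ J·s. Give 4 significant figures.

6.002 × 10⁻¹⁶ m

A length is [E]⁻¹ in ℏ=c=1; restore one factor of ℏc.
1 GeV⁻¹ → ℏc × (1 GeV in J)⁻¹ = 1.974 × 10⁻¹⁶ m.
Convert the energy scale: 3.04 × 10⁻³ MeV⁻¹ = 3.04 GeV⁻¹.
Result: 3.04 × 1.974 × 10⁻¹⁶ = 6.002 × 10⁻¹⁶ m.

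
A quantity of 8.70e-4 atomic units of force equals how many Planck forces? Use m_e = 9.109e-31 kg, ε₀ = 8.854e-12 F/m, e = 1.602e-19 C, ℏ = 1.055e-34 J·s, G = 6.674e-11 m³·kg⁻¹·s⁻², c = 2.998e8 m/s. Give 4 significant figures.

atomic unit of force: F_au = E_h/a₀ = m_e²e⁶/((4πε₀)³ℏ⁴) = 8.220e-8 N
Planck force: F_P = c⁴/G = 1.210e44 N
8.70e-4 × 8.220e-8 / 1.210e44 = 5.908e-55

5.908e-55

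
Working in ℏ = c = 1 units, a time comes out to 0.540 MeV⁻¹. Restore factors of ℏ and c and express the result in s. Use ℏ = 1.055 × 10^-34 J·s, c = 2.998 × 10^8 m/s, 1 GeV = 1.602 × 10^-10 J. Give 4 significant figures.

3.556 × 10^-22 s

A time is [E]⁻¹ in ℏ=c=1; restore one factor of ℏ.
1 GeV⁻¹ → ℏ × (1 GeV in J)⁻¹ = 6.586 × 10^-25 s.
Convert the energy scale: 0.540 MeV⁻¹ = 540 GeV⁻¹.
Result: 540 × 6.586 × 10^-25 = 3.556 × 10^-22 s.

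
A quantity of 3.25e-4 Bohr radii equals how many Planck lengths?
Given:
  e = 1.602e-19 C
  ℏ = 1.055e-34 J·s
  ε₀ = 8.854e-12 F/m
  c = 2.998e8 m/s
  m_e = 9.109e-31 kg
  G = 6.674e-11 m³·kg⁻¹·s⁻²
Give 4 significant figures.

Bohr radius: a₀ = 4πε₀ℏ²/(m_e e²) = 5.297e-11 m
Planck length: ℓ_P = √(ℏG/c³) = 1.616e-35 m
3.25e-4 × 5.297e-11 / 1.616e-35 = 1.065e21

1.065e21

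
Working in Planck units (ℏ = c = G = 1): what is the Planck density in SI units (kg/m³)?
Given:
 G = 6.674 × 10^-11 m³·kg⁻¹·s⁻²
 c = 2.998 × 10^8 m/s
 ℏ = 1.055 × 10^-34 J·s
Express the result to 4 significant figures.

5.154 × 10^96 kg/m³

The unique combination of the constants set to 1 with dimensions of density is ρ_P = c⁵/(ℏG²).
  = 2.422 × 10^42 / 4.699 × 10^-55
  = 5.154 × 10^96 kg/m³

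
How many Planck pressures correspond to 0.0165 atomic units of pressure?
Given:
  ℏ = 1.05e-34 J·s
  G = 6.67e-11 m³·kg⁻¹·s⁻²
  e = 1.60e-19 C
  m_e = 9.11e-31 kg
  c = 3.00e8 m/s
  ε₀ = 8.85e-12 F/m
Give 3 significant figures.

1.06e-102

atomic unit of pressure: P_au = E_h/a₀³ = m_e⁴e¹⁰/((4πε₀)⁵ℏ⁸) = 3.01e13 Pa
Planck pressure: p_P = c⁷/(ℏG²) = 4.68e113 Pa
0.0165 × 3.01e13 / 4.68e113 = 1.06e-102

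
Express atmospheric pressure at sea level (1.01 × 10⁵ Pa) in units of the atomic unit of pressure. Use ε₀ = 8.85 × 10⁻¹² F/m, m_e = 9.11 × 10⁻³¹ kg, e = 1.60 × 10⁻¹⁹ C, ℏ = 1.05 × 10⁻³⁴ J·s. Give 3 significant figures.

atomic unit of pressure: P_au = E_h/a₀³ = m_e⁴e¹⁰/((4πε₀)⁵ℏ⁸) = 3.01 × 10¹³ Pa.
1.01 × 10⁵ / 3.01 × 10¹³ = 3.35 × 10⁻⁹

3.35 × 10⁻⁹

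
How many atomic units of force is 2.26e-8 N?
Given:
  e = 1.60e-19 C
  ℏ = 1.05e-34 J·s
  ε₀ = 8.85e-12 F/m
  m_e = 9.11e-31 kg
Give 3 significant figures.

atomic unit of force: F_au = E_h/a₀ = m_e²e⁶/((4πε₀)³ℏ⁴) = 8.33e-8 N.
2.26e-8 / 8.33e-8 = 0.271

0.271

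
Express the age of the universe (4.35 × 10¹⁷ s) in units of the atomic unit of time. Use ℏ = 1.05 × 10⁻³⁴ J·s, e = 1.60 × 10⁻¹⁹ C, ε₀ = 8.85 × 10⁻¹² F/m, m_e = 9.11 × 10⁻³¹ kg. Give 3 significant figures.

atomic unit of time: τ_au = (4πε₀)²ℏ³/(m_e e⁴) = 2.40 × 10⁻¹⁷ s.
4.35 × 10¹⁷ / 2.40 × 10⁻¹⁷ = 1.81 × 10³⁴

1.81 × 10³⁴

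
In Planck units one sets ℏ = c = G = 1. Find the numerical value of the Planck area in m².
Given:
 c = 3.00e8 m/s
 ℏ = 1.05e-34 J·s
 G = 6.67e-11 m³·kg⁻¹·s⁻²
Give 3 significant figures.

A_P = ℏG/c³
  = 7.00e-45 / 2.70e25
  = 2.59e-70 m²

2.59e-70 m²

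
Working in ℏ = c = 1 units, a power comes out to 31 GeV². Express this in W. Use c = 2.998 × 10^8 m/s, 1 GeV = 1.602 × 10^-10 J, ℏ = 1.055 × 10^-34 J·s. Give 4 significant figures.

7.541 × 10^15 W

Power is [E]/[T] = [E]²/ℏ.
1 GeV² → 1/ℏ × (1 GeV in J)² = 2.433 × 10^14 W.
Result: 31 × 2.433 × 10^14 = 7.541 × 10^15 W.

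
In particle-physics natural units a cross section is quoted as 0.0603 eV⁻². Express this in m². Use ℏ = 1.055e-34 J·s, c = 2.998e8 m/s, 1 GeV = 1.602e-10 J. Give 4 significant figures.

Area is [L]² = [E]⁻²·(ℏc)²; restore (ℏc)².
1 GeV⁻² → (ℏc)² × (1 GeV in J)⁻² = 3.898e-32 m².
Convert the energy scale: 0.0603 eV⁻² = 6.03e16 GeV⁻².
Result: 6.03e16 × 3.898e-32 = 2.351e-15 m².

2.351e-15 m²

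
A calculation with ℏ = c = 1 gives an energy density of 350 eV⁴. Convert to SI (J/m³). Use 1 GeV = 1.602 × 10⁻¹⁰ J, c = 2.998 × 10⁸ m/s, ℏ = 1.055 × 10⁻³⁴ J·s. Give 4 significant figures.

[E]/[L]³ = [E]⁴/(ℏc)³; restore (ℏc)⁻³.
1 GeV⁴ → 1/(ℏc)³ × (1 GeV in J)⁴ = 2.082 × 10³⁷ J/m³.
Convert the energy scale: 350 eV⁴ = 3.50 × 10⁻³⁴ GeV⁴.
Result: 3.50 × 10⁻³⁴ × 2.082 × 10³⁷ = 7.286 × 10³ J/m³.

7.286 × 10³ J/m³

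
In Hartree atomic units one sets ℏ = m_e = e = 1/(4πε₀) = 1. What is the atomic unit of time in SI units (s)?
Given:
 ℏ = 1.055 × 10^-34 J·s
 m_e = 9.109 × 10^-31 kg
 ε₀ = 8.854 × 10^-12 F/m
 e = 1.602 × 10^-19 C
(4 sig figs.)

2.423 × 10^-17 s

τ_au = (4πε₀)²ℏ³/(m_e e⁴)
E_h = 4.354 × 10^-18 J
ℏ/E_h = 2.423 × 10^-17 s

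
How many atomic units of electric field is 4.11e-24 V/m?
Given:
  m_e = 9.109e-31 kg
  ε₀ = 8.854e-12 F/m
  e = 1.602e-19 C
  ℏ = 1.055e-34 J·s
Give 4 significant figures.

atomic unit of electric field: E_au = E_h/(e a₀) = m_e²e⁵/((4πε₀)³ℏ⁴) = 5.131e11 V/m.
4.11e-24 / 5.131e11 = 8.010e-36

8.010e-36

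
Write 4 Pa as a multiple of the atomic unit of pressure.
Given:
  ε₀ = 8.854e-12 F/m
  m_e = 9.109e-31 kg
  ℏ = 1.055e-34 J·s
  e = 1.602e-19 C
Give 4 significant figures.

1.366e-13

atomic unit of pressure: P_au = E_h/a₀³ = m_e⁴e¹⁰/((4πε₀)⁵ℏ⁸) = 2.929e13 Pa.
4 / 2.929e13 = 1.366e-13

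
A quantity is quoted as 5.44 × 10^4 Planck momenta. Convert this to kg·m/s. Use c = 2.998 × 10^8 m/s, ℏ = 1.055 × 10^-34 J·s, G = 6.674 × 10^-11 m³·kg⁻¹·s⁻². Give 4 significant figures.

One Planck momentum: p_P = √(ℏc³/G) = 6.527 kg·m/s.
5.44 × 10^4 × 6.527 kg·m/s = 3.550 × 10^5 kg·m/s

3.550 × 10^5 kg·m/s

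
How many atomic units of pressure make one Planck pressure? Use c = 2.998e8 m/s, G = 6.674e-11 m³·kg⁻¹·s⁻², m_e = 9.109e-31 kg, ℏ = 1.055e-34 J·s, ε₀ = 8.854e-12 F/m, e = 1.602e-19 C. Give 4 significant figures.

1.581e100

Planck pressure: p_P = c⁷/(ℏG²) = 4.632e113 Pa
atomic unit of pressure: P_au = E_h/a₀³ = m_e⁴e¹⁰/((4πε₀)⁵ℏ⁸) = 2.929e13 Pa
ratio = 4.632e113 / 2.929e13 = 1.581e100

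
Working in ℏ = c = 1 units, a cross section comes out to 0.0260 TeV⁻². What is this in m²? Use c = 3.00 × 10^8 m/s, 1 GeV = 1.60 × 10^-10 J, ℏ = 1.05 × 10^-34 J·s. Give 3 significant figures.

Area is [L]² = [E]⁻²·(ℏc)²; restore (ℏc)².
1 GeV⁻² → (ℏc)² × (1 GeV in J)⁻² = 3.88 × 10^-32 m².
Convert the energy scale: 0.0260 TeV⁻² = 2.60 × 10^-8 GeV⁻².
Result: 2.60 × 10^-8 × 3.88 × 10^-32 = 1.01 × 10^-39 m².

1.01 × 10^-39 m²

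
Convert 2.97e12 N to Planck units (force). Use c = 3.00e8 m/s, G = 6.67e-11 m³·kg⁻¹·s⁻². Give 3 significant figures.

Planck force: F_P = c⁴/G = 1.21e44 N.
2.97e12 / 1.21e44 = 2.45e-32

2.45e-32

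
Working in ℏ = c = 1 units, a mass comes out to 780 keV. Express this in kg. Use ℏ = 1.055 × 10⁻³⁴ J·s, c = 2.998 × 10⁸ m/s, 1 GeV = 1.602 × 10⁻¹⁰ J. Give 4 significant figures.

Mass is [E]/c²; divide by c².
1 GeV → 1/c² × (1 GeV in J) = 1.782 × 10⁻²⁷ kg.
Convert the energy scale: 780 keV = 7.80 × 10⁻⁴ GeV.
Result: 7.80 × 10⁻⁴ × 1.782 × 10⁻²⁷ = 1.390 × 10⁻³⁰ kg.

1.390 × 10⁻³⁰ kg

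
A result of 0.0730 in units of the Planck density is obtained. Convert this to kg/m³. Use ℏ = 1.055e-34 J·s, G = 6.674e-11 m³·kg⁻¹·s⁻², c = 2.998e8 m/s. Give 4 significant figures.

3.762e95 kg/m³

One Planck density: ρ_P = c⁵/(ℏG²) = 5.154e96 kg/m³.
0.0730 × 5.154e96 kg/m³ = 3.762e95 kg/m³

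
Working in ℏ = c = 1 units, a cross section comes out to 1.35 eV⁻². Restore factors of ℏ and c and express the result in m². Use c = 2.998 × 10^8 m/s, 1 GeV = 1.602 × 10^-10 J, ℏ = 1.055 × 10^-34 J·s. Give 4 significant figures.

Area is [L]² = [E]⁻²·(ℏc)²; restore (ℏc)².
1 GeV⁻² → (ℏc)² × (1 GeV in J)⁻² = 3.898 × 10^-32 m².
Convert the energy scale: 1.35 eV⁻² = 1.35 × 10^18 GeV⁻².
Result: 1.35 × 10^18 × 3.898 × 10^-32 = 5.262 × 10^-14 m².

5.262 × 10^-14 m²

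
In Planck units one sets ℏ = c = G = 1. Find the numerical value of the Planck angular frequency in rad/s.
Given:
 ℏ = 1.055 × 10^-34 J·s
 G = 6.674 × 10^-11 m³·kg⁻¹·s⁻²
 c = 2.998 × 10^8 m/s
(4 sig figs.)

1.855 × 10^43 rad/s

ω_P = √(c⁵/(ℏG))
  = √(3.440 × 10^86)
  = 1.855 × 10^43 rad/s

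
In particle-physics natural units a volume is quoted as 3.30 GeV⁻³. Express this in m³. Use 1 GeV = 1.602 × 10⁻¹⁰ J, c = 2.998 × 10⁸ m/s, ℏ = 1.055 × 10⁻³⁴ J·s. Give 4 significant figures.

Volume is [L]³ = [E]⁻³·(ℏc)³.
1 GeV⁻³ → (ℏc)³ × (1 GeV in J)⁻³ = 7.696 × 10⁻⁴⁸ m³.
Result: 3.30 × 7.696 × 10⁻⁴⁸ = 2.540 × 10⁻⁴⁷ m³.

2.540 × 10⁻⁴⁷ m³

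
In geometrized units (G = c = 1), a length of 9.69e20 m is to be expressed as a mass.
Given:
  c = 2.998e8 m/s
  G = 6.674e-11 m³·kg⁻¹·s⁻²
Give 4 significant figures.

1.305e48 kg

Length → mass via c²/G.
9.69e20 m × (c²/G) = 1.305e48 kg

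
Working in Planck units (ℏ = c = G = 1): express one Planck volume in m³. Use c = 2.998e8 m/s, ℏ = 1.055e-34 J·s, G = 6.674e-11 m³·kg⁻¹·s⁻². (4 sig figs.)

Dimensional analysis gives V_P = (ℏG/c³)^(3/2).
  = √(1.784e-209)
  = 4.224e-105 m³

4.224e-105 m³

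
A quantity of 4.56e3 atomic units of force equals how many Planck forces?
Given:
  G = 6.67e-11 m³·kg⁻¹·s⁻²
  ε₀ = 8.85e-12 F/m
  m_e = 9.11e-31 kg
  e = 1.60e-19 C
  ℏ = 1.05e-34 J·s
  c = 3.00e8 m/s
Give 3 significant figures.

3.13e-48

atomic unit of force: F_au = E_h/a₀ = m_e²e⁶/((4πε₀)³ℏ⁴) = 8.33e-8 N
Planck force: F_P = c⁴/G = 1.21e44 N
4.56e3 × 8.33e-8 / 1.21e44 = 3.13e-48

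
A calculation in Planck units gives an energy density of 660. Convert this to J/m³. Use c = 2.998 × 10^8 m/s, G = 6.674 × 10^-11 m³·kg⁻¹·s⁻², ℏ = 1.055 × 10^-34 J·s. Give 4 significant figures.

One Planck energy density: u_P = c⁷/(ℏG²) = 4.632 × 10^113 J/m³.
660 × 4.632 × 10^113 J/m³ = 3.057 × 10^116 J/m³

3.057 × 10^116 J/m³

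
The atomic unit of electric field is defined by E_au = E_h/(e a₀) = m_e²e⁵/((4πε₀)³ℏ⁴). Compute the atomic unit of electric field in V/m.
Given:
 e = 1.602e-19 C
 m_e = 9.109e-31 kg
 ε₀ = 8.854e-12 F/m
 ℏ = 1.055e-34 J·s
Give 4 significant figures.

5.131e11 V/m

E_au = E_h/(e a₀) = m_e²e⁵/((4πε₀)³ℏ⁴)
E_h = 4.354e-18 J
a₀ = 5.297e-11 m
E_h/(e·a₀) = 5.131e11 V/m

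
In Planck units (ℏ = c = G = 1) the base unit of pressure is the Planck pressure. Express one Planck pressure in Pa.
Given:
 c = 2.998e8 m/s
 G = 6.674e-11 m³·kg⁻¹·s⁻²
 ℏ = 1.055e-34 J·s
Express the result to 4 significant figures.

4.632e113 Pa

p_P = c⁷/(ℏG²)
  = 2.177e59 / 4.699e-55
  = 4.632e113 Pa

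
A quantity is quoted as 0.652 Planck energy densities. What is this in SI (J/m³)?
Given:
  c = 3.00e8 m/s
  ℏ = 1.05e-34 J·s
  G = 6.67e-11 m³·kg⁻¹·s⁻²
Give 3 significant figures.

One Planck energy density: u_P = c⁷/(ℏG²) = 4.68e113 J/m³.
0.652 × 4.68e113 J/m³ = 3.05e113 J/m³

3.05e113 J/m³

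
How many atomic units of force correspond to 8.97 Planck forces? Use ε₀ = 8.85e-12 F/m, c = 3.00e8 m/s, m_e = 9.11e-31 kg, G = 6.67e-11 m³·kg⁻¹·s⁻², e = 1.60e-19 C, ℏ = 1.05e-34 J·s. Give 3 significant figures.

Planck force: F_P = c⁴/G = 1.21e44 N
atomic unit of force: F_au = E_h/a₀ = m_e²e⁶/((4πε₀)³ℏ⁴) = 8.33e-8 N
8.97 × 1.21e44 / 8.33e-8 = 1.31e52

1.31e52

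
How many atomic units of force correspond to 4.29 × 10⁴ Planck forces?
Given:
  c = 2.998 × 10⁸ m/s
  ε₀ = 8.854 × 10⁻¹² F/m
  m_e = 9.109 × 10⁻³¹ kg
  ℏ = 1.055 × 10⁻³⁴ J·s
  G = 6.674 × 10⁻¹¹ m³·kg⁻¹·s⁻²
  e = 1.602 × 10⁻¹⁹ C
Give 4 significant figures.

6.317 × 10⁵⁵

Planck force: F_P = c⁴/G = 1.210 × 10⁴⁴ N
atomic unit of force: F_au = E_h/a₀ = m_e²e⁶/((4πε₀)³ℏ⁴) = 8.220 × 10⁻⁸ N
4.29 × 10⁴ × 1.210 × 10⁴⁴ / 8.220 × 10⁻⁸ = 6.317 × 10⁵⁵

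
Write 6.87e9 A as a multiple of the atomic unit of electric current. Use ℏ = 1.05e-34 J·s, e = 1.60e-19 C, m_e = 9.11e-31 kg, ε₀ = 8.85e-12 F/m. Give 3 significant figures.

1.03e12

atomic unit of electric current: I_au = e E_h/ℏ = m_e e⁵/((4πε₀)²ℏ³) = 6.67e-3 A.
6.87e9 / 6.67e-3 = 1.03e12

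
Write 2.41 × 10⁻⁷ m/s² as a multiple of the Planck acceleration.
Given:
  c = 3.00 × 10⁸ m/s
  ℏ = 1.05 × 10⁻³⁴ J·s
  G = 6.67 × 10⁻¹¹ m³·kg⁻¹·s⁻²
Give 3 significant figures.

4.31 × 10⁻⁵⁹

Planck acceleration: a_P = √(c⁷/(ℏG)) = 5.59 × 10⁵¹ m/s².
2.41 × 10⁻⁷ / 5.59 × 10⁵¹ = 4.31 × 10⁻⁵⁹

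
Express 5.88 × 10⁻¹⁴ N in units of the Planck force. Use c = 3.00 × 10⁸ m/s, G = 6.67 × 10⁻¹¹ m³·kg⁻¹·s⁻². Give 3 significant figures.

4.84 × 10⁻⁵⁸

Planck force: F_P = c⁴/G = 1.21 × 10⁴⁴ N.
5.88 × 10⁻¹⁴ / 1.21 × 10⁴⁴ = 4.84 × 10⁻⁵⁸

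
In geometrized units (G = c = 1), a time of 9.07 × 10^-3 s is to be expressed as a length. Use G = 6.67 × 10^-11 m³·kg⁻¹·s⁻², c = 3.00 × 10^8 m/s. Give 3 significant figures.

Time → length via c.
9.07 × 10^-3 s × (c) = 2.72 × 10^6 m

2.72 × 10^6 m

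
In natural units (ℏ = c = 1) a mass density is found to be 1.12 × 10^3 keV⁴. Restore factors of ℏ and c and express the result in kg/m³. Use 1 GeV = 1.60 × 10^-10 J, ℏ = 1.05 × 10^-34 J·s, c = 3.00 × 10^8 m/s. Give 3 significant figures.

0.261 kg/m³

Mass density is [E]/(c²[L]³) = [E]⁴/(ℏ³c⁵).
1 GeV⁴ → 1/(ℏ³c⁵) × (1 GeV in J)⁴ = 2.33 × 10^20 kg/m³.
Convert the energy scale: 1.12 × 10^3 keV⁴ = 1.12 × 10^-21 GeV⁴.
Result: 1.12 × 10^-21 × 2.33 × 10^20 = 0.261 kg/m³.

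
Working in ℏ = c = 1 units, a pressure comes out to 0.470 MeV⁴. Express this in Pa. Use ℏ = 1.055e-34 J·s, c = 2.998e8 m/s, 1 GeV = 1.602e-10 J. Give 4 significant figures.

Pressure is [E]/[L]³ = [E]⁴/(ℏc)³.
1 GeV⁴ → 1/(ℏc)³ × (1 GeV in J)⁴ = 2.082e37 Pa.
Convert the energy scale: 0.470 MeV⁴ = 4.70e-13 GeV⁴.
Result: 4.70e-13 × 2.082e37 = 9.784e24 Pa.

9.784e24 Pa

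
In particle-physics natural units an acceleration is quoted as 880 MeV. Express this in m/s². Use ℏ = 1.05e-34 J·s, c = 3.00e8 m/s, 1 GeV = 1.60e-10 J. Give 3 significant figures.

4.02e32 m/s²

Acceleration is [L]/[T]² = c·[E]/ℏ.
1 GeV → c/ℏ × (1 GeV in J) = 4.57e32 m/s².
Convert the energy scale: 880 MeV = 0.880 GeV.
Result: 0.880 × 4.57e32 = 4.02e32 m/s².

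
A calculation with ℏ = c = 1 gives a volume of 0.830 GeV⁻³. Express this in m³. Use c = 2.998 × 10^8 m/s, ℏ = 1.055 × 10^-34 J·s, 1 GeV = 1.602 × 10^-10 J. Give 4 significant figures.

Volume is [L]³ = [E]⁻³·(ℏc)³.
1 GeV⁻³ → (ℏc)³ × (1 GeV in J)⁻³ = 7.696 × 10^-48 m³.
Result: 0.830 × 7.696 × 10^-48 = 6.388 × 10^-48 m³.

6.388 × 10^-48 m³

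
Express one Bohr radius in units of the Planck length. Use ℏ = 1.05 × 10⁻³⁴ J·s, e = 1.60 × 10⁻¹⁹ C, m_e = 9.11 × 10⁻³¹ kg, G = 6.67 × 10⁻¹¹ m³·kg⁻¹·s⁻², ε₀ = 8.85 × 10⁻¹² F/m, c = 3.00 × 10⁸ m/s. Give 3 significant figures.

3.26 × 10²⁴

Bohr radius: a₀ = 4πε₀ℏ²/(m_e e²) = 5.26 × 10⁻¹¹ m
Planck length: ℓ_P = √(ℏG/c³) = 1.61 × 10⁻³⁵ m
ratio = 5.26 × 10⁻¹¹ / 1.61 × 10⁻³⁵ = 3.26 × 10²⁴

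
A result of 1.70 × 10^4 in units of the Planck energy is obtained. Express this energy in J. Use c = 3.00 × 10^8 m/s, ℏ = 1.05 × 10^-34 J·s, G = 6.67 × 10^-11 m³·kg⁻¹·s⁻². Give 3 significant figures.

3.32 × 10^13 J

One Planck energy: E_P = √(ℏc⁵/G) = 1.96 × 10^9 J.
1.70 × 10^4 × 1.96 × 10^9 J = 3.32 × 10^13 J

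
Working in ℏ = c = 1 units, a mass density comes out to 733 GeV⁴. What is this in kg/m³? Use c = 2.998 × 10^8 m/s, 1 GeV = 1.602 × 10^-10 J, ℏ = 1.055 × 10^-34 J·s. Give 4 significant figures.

1.698 × 10^23 kg/m³

Mass density is [E]/(c²[L]³) = [E]⁴/(ℏ³c⁵).
1 GeV⁴ → 1/(ℏ³c⁵) × (1 GeV in J)⁴ = 2.316 × 10^20 kg/m³.
Result: 733 × 2.316 × 10^20 = 1.698 × 10^23 kg/m³.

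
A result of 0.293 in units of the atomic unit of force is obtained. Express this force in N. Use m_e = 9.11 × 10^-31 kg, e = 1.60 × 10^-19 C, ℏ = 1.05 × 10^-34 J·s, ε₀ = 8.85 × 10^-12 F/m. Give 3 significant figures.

2.44 × 10^-8 N

One atomic unit of force: F_au = E_h/a₀ = m_e²e⁶/((4πε₀)³ℏ⁴) = 8.33 × 10^-8 N.
0.293 × 8.33 × 10^-8 N = 2.44 × 10^-8 N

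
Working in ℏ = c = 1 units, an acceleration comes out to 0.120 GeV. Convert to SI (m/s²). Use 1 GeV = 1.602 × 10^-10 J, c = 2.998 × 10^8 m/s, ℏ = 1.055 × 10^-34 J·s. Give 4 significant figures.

5.463 × 10^31 m/s²

Acceleration is [L]/[T]² = c·[E]/ℏ.
1 GeV → c/ℏ × (1 GeV in J) = 4.552 × 10^32 m/s².
Result: 0.120 × 4.552 × 10^32 = 5.463 × 10^31 m/s².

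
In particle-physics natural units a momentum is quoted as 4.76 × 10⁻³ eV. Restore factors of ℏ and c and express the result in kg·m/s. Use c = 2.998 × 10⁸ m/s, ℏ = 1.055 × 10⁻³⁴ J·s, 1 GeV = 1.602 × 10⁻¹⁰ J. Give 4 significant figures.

2.544 × 10⁻³⁰ kg·m/s

Momentum is [E]/c; divide by c.
1 GeV → 1/c × (1 GeV in J) = 5.344 × 10⁻¹⁹ kg·m/s.
Convert the energy scale: 4.76 × 10⁻³ eV = 4.76 × 10⁻¹² GeV.
Result: 4.76 × 10⁻¹² × 5.344 × 10⁻¹⁹ = 2.544 × 10⁻³⁰ kg·m/s.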